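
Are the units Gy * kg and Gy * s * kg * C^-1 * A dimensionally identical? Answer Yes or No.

Left side:
  Gy = m²·s⁻².
  Combining: Gy·kg = (m²·s⁻²) · kg = kg·m²·s⁻².
Right side:
  Gy = J/kg (absorbed dose = energy per mass),
      = m²·s⁻².
  C = A·s = s·A (charge = current × time).
  So C⁻¹ = s⁻¹·A⁻¹.
  Combining: Gy·s·kg·C⁻¹·A = (m²·s⁻²) · s · kg · (s⁻¹·A⁻¹) · A = kg·m²·s⁻².
Both reduce to kg·m²·s⁻².

Yes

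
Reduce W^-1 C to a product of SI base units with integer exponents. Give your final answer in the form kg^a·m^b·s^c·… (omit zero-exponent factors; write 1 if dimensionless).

kg⁻¹·m⁻²·s⁴·A

W = kg·m²·s⁻³.
So W⁻¹ = kg⁻¹·m⁻²·s³.
C = s·A.
Combining: W⁻¹·C = (kg⁻¹·m⁻²·s³) · (s·A) = kg⁻¹·m⁻²·s⁴·A.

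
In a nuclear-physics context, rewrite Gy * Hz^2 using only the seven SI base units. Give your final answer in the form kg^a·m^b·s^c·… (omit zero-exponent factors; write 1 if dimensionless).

m²·s⁻⁴

Gy = J/kg (absorbed dose = energy per mass),
    = m²·s⁻².
Hz = 1/s = s⁻¹ (frequency is cycles per second).
So Hz² = s⁻².
Combining: Gy·Hz² = (m²·s⁻²) · s⁻² = m²·s⁻⁴.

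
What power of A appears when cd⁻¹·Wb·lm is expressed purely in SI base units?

Wb = V·s (flux: a volt is a weber per second),
    = kg·m²·s⁻²·A⁻¹.
lm = cd·sr = cd (luminous flux; sr is dimensionless).
Combining: cd⁻¹·Wb·lm = cd⁻¹ · (kg·m²·s⁻²·A⁻¹) · cd = kg·m²·s⁻²·A⁻¹.
The exponent of A is -1.

-1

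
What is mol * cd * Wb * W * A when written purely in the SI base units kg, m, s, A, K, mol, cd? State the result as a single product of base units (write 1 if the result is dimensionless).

kg²·m⁴·s⁻⁵·mol·cd

Wb = kg·m²·s⁻²·A⁻¹.
W = kg·m²·s⁻³.
Combining: mol·cd·Wb·W·A = mol · cd · (kg·m²·s⁻²·A⁻¹) · (kg·m²·s⁻³) · A = kg²·m⁴·s⁻⁵·mol·cd.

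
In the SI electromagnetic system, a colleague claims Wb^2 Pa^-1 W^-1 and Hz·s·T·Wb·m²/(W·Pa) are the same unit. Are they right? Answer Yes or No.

Left side:
  Wb = V·s (flux: a volt is a weber per second),
      = kg·m²·s⁻²·A⁻¹.
  So Wb² = kg²·m⁴·s⁻⁴·A⁻².
  Pa = N/m² (pressure = force per area),
      = kg·m⁻¹·s⁻².
  So Pa⁻¹ = kg⁻¹·m·s².
  W = J/s (power = energy per time),
      = kg·m²·s⁻³.
  So W⁻¹ = kg⁻¹·m⁻²·s³.
  Combining: Wb²·Pa⁻¹·W⁻¹ = (kg²·m⁴·s⁻⁴·A⁻²) · (kg⁻¹·m·s²) · (kg⁻¹·m⁻²·s³) = m³·s·A⁻².
Right side:
  W = J/s (power = energy per time),
      = kg·m²·s⁻³.
  So W⁻¹ = kg⁻¹·m⁻²·s³.
  Pa = N/m² (pressure = force per area),
      = kg·m⁻¹·s⁻².
  So Pa⁻¹ = kg⁻¹·m·s².
  Hz = 1/s = s⁻¹ (frequency is cycles per second).
  T = Wb/m² (flux density = flux per area),
      = kg·s⁻²·A⁻¹.
  Wb = V·s (flux: a volt is a weber per second),
      = kg·m²·s⁻²·A⁻¹.
  Combining: W⁻¹·Pa⁻¹·Hz·s·T·Wb·m² = (kg⁻¹·m⁻²·s³) · (kg⁻¹·m·s²) · s⁻¹ · s · (kg·s⁻²·A⁻¹) · (kg·m²·s⁻²·A⁻¹) · m² = m³·s·A⁻².
Both reduce to m³·s·A⁻².

Yes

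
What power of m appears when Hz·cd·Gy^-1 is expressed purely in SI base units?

Hz = s⁻¹.
Gy = m²·s⁻².
So Gy⁻¹ = m⁻²·s².
Combining: Hz·cd·Gy⁻¹ = s⁻¹ · cd · (m⁻²·s²) = m⁻²·s·cd.
The exponent of m is -2.

-2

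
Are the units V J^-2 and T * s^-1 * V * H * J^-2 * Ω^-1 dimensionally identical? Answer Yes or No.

No

Left side:
  V = kg·m²·s⁻³·A⁻¹.
  J = kg·m²·s⁻².
  So J⁻² = kg⁻²·m⁻⁴·s⁴.
  Combining: V·J⁻² = (kg·m²·s⁻³·A⁻¹) · (kg⁻²·m⁻⁴·s⁴) = kg⁻¹·m⁻²·s·A⁻¹.
Right side:
  T = Wb/m² (flux density = flux per area),
      = kg·s⁻²·A⁻¹.
  V = W/A (potential = power per current),
      = kg·m²·s⁻³·A⁻¹.
  H = Wb/A (inductance = flux per current),
      = kg·m²·s⁻²·A⁻².
  J = N·m (work = force × distance),
      = kg·m²·s⁻².
  So J⁻² = kg⁻²·m⁻⁴·s⁴.
  Ω = V/A (resistance = voltage per current),
      = kg·m²·s⁻³·A⁻².
  So Ω⁻¹ = kg⁻¹·m⁻²·s³·A².
  Combining: T·s⁻¹·V·H·J⁻²·Ω⁻¹ = (kg·s⁻²·A⁻¹) · s⁻¹ · (kg·m²·s⁻³·A⁻¹) · (kg·m²·s⁻²·A⁻²) · (kg⁻²·m⁻⁴·s⁴) · (kg⁻¹·m⁻²·s³·A²) = m⁻²·s⁻¹·A⁻².
Left is kg⁻¹·m⁻²·s·A⁻¹; right is m⁻²·s⁻¹·A⁻² — different.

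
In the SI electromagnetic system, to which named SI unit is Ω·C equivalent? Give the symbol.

Wb

Ω = V/A (resistance = voltage per current),
    = kg·m²·s⁻³·A⁻².
C = A·s = s·A (charge = current × time).
Combining: Ω·C = (kg·m²·s⁻³·A⁻²) · (s·A) = kg·m²·s⁻²·A⁻¹.
kg·m²·s⁻²·A⁻¹ is the base-SI form of the weber.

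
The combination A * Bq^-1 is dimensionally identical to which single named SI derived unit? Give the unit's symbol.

Bq = s⁻¹.
So Bq⁻¹ = s.
Combining: A·Bq⁻¹ = A · s = s·A.
s·A is the base-SI form of the coulomb.

C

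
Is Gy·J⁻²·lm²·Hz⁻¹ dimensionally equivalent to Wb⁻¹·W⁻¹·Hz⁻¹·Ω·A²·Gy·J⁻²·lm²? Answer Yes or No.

Left side:
  Gy = m²·s⁻².
  J = kg·m²·s⁻².
  So J⁻² = kg⁻²·m⁻⁴·s⁴.
  lm = cd.
  So lm² = cd².
  Hz = s⁻¹.
  So Hz⁻¹ = s.
  Combining: Gy·J⁻²·lm²·Hz⁻¹ = (m²·s⁻²) · (kg⁻²·m⁻⁴·s⁴) · cd² · s = kg⁻²·m⁻²·s³·cd².
Right side:
  Wb = kg·m²·s⁻²·A⁻¹.
  So Wb⁻¹ = kg⁻¹·m⁻²·s²·A.
  W = kg·m²·s⁻³.
  So W⁻¹ = kg⁻¹·m⁻²·s³.
  Hz = s⁻¹.
  So Hz⁻¹ = s.
  Ω = kg·m²·s⁻³·A⁻².
  Gy = m²·s⁻².
  J = kg·m²·s⁻².
  So J⁻² = kg⁻²·m⁻⁴·s⁴.
  lm = cd.
  So lm² = cd².
  Combining: Wb⁻¹·W⁻¹·Hz⁻¹·Ω·A²·Gy·J⁻²·lm² = (kg⁻¹·m⁻²·s²·A) · (kg⁻¹·m⁻²·s³) · s · (kg·m²·s⁻³·A⁻²) · A² · (m²·s⁻²) · (kg⁻²·m⁻⁴·s⁴) · cd² = kg⁻³·m⁻⁴·s⁵·A·cd².
Left is kg⁻²·m⁻²·s³·cd²; right is kg⁻³·m⁻⁴·s⁵·A·cd² — different.

No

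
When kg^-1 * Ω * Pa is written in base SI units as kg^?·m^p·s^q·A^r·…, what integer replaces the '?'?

1

Ω = V/A (resistance = voltage per current),
    = kg·m²·s⁻³·A⁻².
Pa = N/m² (pressure = force per area),
    = kg·m⁻¹·s⁻².
Combining: kg⁻¹·Ω·Pa = kg⁻¹ · (kg·m²·s⁻³·A⁻²) · (kg·m⁻¹·s⁻²) = kg·m·s⁻⁵·A⁻².
The exponent of kg is 1.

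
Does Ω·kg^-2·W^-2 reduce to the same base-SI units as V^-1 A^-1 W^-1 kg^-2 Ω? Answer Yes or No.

Yes

Left side:
  Ω = V/A (resistance = voltage per current),
      = kg·m²·s⁻³·A⁻².
  W = J/s (power = energy per time),
      = kg·m²·s⁻³.
  So W⁻² = kg⁻²·m⁻⁴·s⁶.
  Combining: Ω·kg⁻²·W⁻² = (kg·m²·s⁻³·A⁻²) · kg⁻² · (kg⁻²·m⁻⁴·s⁶) = kg⁻³·m⁻²·s³·A⁻².
Right side:
  V = W/A (potential = power per current),
      = kg·m²·s⁻³·A⁻¹.
  So V⁻¹ = kg⁻¹·m⁻²·s³·A.
  W = J/s (power = energy per time),
      = kg·m²·s⁻³.
  So W⁻¹ = kg⁻¹·m⁻²·s³.
  Ω = V/A (resistance = voltage per current),
      = kg·m²·s⁻³·A⁻².
  Combining: V⁻¹·A⁻¹·W⁻¹·kg⁻²·Ω = (kg⁻¹·m⁻²·s³·A) · A⁻¹ · (kg⁻¹·m⁻²·s³) · kg⁻² · (kg·m²·s⁻³·A⁻²) = kg⁻³·m⁻²·s³·A⁻².
Both reduce to kg⁻³·m⁻²·s³·A⁻².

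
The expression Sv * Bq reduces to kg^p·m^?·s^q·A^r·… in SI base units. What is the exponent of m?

2

Sv = J/kg (equivalent dose = energy per mass),
    = m²·s⁻².
Bq = 1/s = s⁻¹ (activity is decays per second).
Combining: Sv·Bq = (m²·s⁻²) · s⁻¹ = m²·s⁻³.
The exponent of m is 2.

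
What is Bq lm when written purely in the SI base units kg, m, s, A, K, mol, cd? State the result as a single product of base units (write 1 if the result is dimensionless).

Bq = 1/s = s⁻¹ (activity is decays per second).
lm = cd·sr = cd (luminous flux; sr is dimensionless).
Combining: Bq·lm = s⁻¹ · cd = s⁻¹·cd.

s⁻¹·cd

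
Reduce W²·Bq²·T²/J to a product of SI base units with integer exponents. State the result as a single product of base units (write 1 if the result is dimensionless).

W = kg·m²·s⁻³.
So W² = kg²·m⁴·s⁻⁶.
J = kg·m²·s⁻².
So J⁻¹ = kg⁻¹·m⁻²·s².
Bq = s⁻¹.
So Bq² = s⁻².
T = kg·s⁻²·A⁻¹.
So T² = kg²·s⁻⁴·A⁻².
Combining: W²·J⁻¹·Bq²·T² = (kg²·m⁴·s⁻⁶) · (kg⁻¹·m⁻²·s²) · s⁻² · (kg²·s⁻⁴·A⁻²) = kg³·m²·s⁻¹⁰·A⁻².

kg³·m²·s⁻¹⁰·A⁻²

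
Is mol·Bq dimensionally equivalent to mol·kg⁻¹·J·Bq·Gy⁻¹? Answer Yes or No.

Yes

Left side:
  Bq = 1/s = s⁻¹ (activity is decays per second).
  Combining: mol·Bq = mol · s⁻¹ = s⁻¹·mol.
Right side:
  J = N·m (work = force × distance),
      = kg·m²·s⁻².
  Bq = 1/s = s⁻¹ (activity is decays per second).
  Gy = J/kg (absorbed dose = energy per mass),
      = m²·s⁻².
  So Gy⁻¹ = m⁻²·s².
  Combining: mol·kg⁻¹·J·Bq·Gy⁻¹ = mol · kg⁻¹ · (kg·m²·s⁻²) · s⁻¹ · (m⁻²·s²) = s⁻¹·mol.
Both reduce to s⁻¹·mol.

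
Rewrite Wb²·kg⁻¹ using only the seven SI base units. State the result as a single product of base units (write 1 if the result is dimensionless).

kg·m⁴·s⁻⁴·A⁻²

Wb = V·s (flux: a volt is a weber per second),
    = kg·m²·s⁻²·A⁻¹.
So Wb² = kg²·m⁴·s⁻⁴·A⁻².
Combining: Wb²·kg⁻¹ = (kg²·m⁴·s⁻⁴·A⁻²) · kg⁻¹ = kg·m⁴·s⁻⁴·A⁻².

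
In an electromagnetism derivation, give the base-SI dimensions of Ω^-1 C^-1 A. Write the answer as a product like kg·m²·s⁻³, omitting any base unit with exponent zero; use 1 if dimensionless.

Ω = V/A (resistance = voltage per current),
    = kg·m²·s⁻³·A⁻².
So Ω⁻¹ = kg⁻¹·m⁻²·s³·A².
C = A·s = s·A (charge = current × time).
So C⁻¹ = s⁻¹·A⁻¹.
Combining: Ω⁻¹·C⁻¹·A = (kg⁻¹·m⁻²·s³·A²) · (s⁻¹·A⁻¹) · A = kg⁻¹·m⁻²·s²·A².

kg⁻¹·m⁻²·s²·A²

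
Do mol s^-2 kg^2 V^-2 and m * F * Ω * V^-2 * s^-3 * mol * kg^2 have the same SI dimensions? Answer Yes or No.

Left side:
  V = kg·m²·s⁻³·A⁻¹.
  So V⁻² = kg⁻²·m⁻⁴·s⁶·A².
  Combining: mol·s⁻²·kg²·V⁻² = mol · s⁻² · kg² · (kg⁻²·m⁻⁴·s⁶·A²) = m⁻⁴·s⁴·A²·mol.
Right side:
  F = C/V (capacitance = charge per voltage),
      = A·s/(kg·m²·s⁻³·A⁻¹) (substituting C and V),
      = kg⁻¹·m⁻²·s⁴·A².
  Ω = V/A (resistance = voltage per current),
      = kg·m²·s⁻³·A⁻².
  V = W/A (potential = power per current),
      = kg·m²·s⁻³·A⁻¹.
  So V⁻² = kg⁻²·m⁻⁴·s⁶·A².
  Combining: m·F·Ω·V⁻²·s⁻³·mol·kg² = m · (kg⁻¹·m⁻²·s⁴·A²) · (kg·m²·s⁻³·A⁻²) · (kg⁻²·m⁻⁴·s⁶·A²) · s⁻³ · mol · kg² = m⁻³·s⁴·A²·mol.
Left is m⁻⁴·s⁴·A²·mol; right is m⁻³·s⁴·A²·mol — different.

No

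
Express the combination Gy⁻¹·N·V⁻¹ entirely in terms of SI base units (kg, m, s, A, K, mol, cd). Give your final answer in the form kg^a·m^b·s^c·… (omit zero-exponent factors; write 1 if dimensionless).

Gy = J/kg (absorbed dose = energy per mass),
    = m²·s⁻².
So Gy⁻¹ = m⁻²·s².
N = kg·m/s² = kg·m·s⁻² (force = mass × acceleration).
V = W/A (potential = power per current),
    = kg·m²·s⁻³·A⁻¹.
So V⁻¹ = kg⁻¹·m⁻²·s³·A.
Combining: Gy⁻¹·N·V⁻¹ = (m⁻²·s²) · (kg·m·s⁻²) · (kg⁻¹·m⁻²·s³·A) = m⁻³·s³·A.

m⁻³·s³·A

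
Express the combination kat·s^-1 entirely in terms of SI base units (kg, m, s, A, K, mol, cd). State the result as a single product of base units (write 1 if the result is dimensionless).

kat = mol/s = s⁻¹·mol (catalytic activity).
Combining: kat·s⁻¹ = (s⁻¹·mol) · s⁻¹ = s⁻²·mol.

s⁻²·mol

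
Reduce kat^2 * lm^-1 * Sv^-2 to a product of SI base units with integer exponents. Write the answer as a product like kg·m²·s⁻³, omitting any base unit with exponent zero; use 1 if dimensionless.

kat = mol/s = s⁻¹·mol (catalytic activity).
So kat² = s⁻²·mol².
lm = cd·sr = cd (luminous flux; sr is dimensionless).
So lm⁻¹ = cd⁻¹.
Sv = J/kg (equivalent dose = energy per mass),
    = m²·s⁻².
So Sv⁻² = m⁻⁴·s⁴.
Combining: kat²·lm⁻¹·Sv⁻² = (s⁻²·mol²) · cd⁻¹ · (m⁻⁴·s⁴) = m⁻⁴·s²·mol²·cd⁻¹.

m⁻⁴·s²·mol²·cd⁻¹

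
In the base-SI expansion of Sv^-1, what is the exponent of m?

Sv = J/kg (equivalent dose = energy per mass),
    = m²·s⁻².
So Sv⁻¹ = m⁻²·s².
The exponent of m is -2.

-2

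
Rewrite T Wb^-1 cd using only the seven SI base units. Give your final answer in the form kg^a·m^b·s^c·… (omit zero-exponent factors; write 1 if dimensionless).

m⁻²·cd

T = Wb/m² (flux density = flux per area),
    = kg·s⁻²·A⁻¹.
Wb = V·s (flux: a volt is a weber per second),
    = kg·m²·s⁻²·A⁻¹.
So Wb⁻¹ = kg⁻¹·m⁻²·s²·A.
Combining: T·Wb⁻¹·cd = (kg·s⁻²·A⁻¹) · (kg⁻¹·m⁻²·s²·A) · cd = m⁻²·cd.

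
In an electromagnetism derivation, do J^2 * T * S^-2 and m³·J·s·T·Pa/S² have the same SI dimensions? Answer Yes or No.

Left side:
  J = N·m (work = force × distance),
      = kg·m²·s⁻².
  So J² = kg²·m⁴·s⁻⁴.
  T = Wb/m² (flux density = flux per area),
      = kg·s⁻²·A⁻¹.
  S = 1/Ω (conductance is reciprocal resistance),
      = kg⁻¹·m⁻²·s³·A².
  So S⁻² = kg²·m⁴·s⁻⁶·A⁻⁴.
  Combining: J²·T·S⁻² = (kg²·m⁴·s⁻⁴) · (kg·s⁻²·A⁻¹) · (kg²·m⁴·s⁻⁶·A⁻⁴) = kg⁵·m⁸·s⁻¹²·A⁻⁵.
Right side:
  J = N·m (work = force × distance),
      = kg·m²·s⁻².
  S = 1/Ω (conductance is reciprocal resistance),
      = kg⁻¹·m⁻²·s³·A².
  So S⁻² = kg²·m⁴·s⁻⁶·A⁻⁴.
  T = Wb/m² (flux density = flux per area),
      = kg·s⁻²·A⁻¹.
  Pa = N/m² (pressure = force per area),
      = kg·m⁻¹·s⁻².
  Combining: m³·J·s·S⁻²·T·Pa = m³ · (kg·m²·s⁻²) · s · (kg²·m⁴·s⁻⁶·A⁻⁴) · (kg·s⁻²·A⁻¹) · (kg·m⁻¹·s⁻²) = kg⁵·m⁸·s⁻¹¹·A⁻⁵.
Left is kg⁵·m⁸·s⁻¹²·A⁻⁵; right is kg⁵·m⁸·s⁻¹¹·A⁻⁵ — different.

No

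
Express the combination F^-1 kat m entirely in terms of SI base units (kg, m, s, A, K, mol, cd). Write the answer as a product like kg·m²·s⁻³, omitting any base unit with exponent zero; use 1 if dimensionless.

kg·m³·s⁻⁵·A⁻²·mol

F = kg⁻¹·m⁻²·s⁴·A².
So F⁻¹ = kg·m²·s⁻⁴·A⁻².
kat = s⁻¹·mol.
Combining: F⁻¹·kat·m = (kg·m²·s⁻⁴·A⁻²) · (s⁻¹·mol) · m = kg·m³·s⁻⁵·A⁻²·mol.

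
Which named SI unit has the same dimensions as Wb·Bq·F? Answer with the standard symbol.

Wb = V·s (flux: a volt is a weber per second),
    = kg·m²·s⁻²·A⁻¹.
Bq = 1/s = s⁻¹ (activity is decays per second).
F = C/V (capacitance = charge per voltage),
    = A·s/(kg·m²·s⁻³·A⁻¹) (substituting C and V),
    = kg⁻¹·m⁻²·s⁴·A².
Combining: Wb·Bq·F = (kg·m²·s⁻²·A⁻¹) · s⁻¹ · (kg⁻¹·m⁻²·s⁴·A²) = s·A.
s·A is the base-SI form of the coulomb.

C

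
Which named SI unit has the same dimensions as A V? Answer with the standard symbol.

W

V = W/A (potential = power per current),
    = kg·m²·s⁻³·A⁻¹.
Combining: A·V = A · (kg·m²·s⁻³·A⁻¹) = kg·m²·s⁻³.
kg·m²·s⁻³ is the base-SI form of the watt.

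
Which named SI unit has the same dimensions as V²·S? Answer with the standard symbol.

V = kg·m²·s⁻³·A⁻¹.
So V² = kg²·m⁴·s⁻⁶·A⁻².
S = kg⁻¹·m⁻²·s³·A².
Combining: V²·S = (kg²·m⁴·s⁻⁶·A⁻²) · (kg⁻¹·m⁻²·s³·A²) = kg·m²·s⁻³.
kg·m²·s⁻³ is the base-SI form of the watt.

W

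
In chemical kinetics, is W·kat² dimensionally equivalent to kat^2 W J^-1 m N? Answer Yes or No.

Left side:
  W = kg·m²·s⁻³.
  kat = s⁻¹·mol.
  So kat² = s⁻²·mol².
  Combining: W·kat² = (kg·m²·s⁻³) · (s⁻²·mol²) = kg·m²·s⁻⁵·mol².
Right side:
  kat = mol/s = s⁻¹·mol (catalytic activity).
  So kat² = s⁻²·mol².
  W = J/s (power = energy per time),
      = kg·m²·s⁻³.
  J = N·m (work = force × distance),
      = kg·m²·s⁻².
  So J⁻¹ = kg⁻¹·m⁻²·s².
  N = kg·m/s² = kg·m·s⁻² (force = mass × acceleration).
  Combining: kat²·W·J⁻¹·m·N = (s⁻²·mol²) · (kg·m²·s⁻³) · (kg⁻¹·m⁻²·s²) · m · (kg·m·s⁻²) = kg·m²·s⁻⁵·mol².
Both reduce to kg·m²·s⁻⁵·mol².

Yes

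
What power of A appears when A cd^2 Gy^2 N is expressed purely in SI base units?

Gy = J/kg (absorbed dose = energy per mass),
    = m²·s⁻².
So Gy² = m⁴·s⁻⁴.
N = kg·m/s² = kg·m·s⁻² (force = mass × acceleration).
Combining: A·cd²·Gy²·N = A · cd² · (m⁴·s⁻⁴) · (kg·m·s⁻²) = kg·m⁵·s⁻⁶·A·cd².
The exponent of A is 1.

1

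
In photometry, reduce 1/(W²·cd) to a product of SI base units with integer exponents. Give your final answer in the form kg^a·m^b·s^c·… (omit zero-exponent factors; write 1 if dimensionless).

kg⁻²·m⁻⁴·s⁶·cd⁻¹

W = J/s (power = energy per time),
    = kg·m²·s⁻³.
So W⁻² = kg⁻²·m⁻⁴·s⁶.
Combining: W⁻²·cd⁻¹ = (kg⁻²·m⁻⁴·s⁶) · cd⁻¹ = kg⁻²·m⁻⁴·s⁶·cd⁻¹.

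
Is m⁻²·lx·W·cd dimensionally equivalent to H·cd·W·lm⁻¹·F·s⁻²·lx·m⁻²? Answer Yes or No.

Left side:
  lx = lm/m² (illuminance = luminous flux per area),
      = m⁻²·cd.
  W = J/s (power = energy per time),
      = kg·m²·s⁻³.
  Combining: m⁻²·lx·W·cd = m⁻² · (m⁻²·cd) · (kg·m²·s⁻³) · cd = kg·m⁻²·s⁻³·cd².
Right side:
  H = kg·m²·s⁻²·A⁻².
  W = kg·m²·s⁻³.
  lm = cd.
  So lm⁻¹ = cd⁻¹.
  F = kg⁻¹·m⁻²·s⁴·A².
  lx = m⁻²·cd.
  Combining: H·cd·W·lm⁻¹·F·s⁻²·lx·m⁻² = (kg·m²·s⁻²·A⁻²) · cd · (kg·m²·s⁻³) · cd⁻¹ · (kg⁻¹·m⁻²·s⁴·A²) · s⁻² · (m⁻²·cd) · m⁻² = kg·m⁻²·s⁻³·cd.
Left is kg·m⁻²·s⁻³·cd²; right is kg·m⁻²·s⁻³·cd — different.

No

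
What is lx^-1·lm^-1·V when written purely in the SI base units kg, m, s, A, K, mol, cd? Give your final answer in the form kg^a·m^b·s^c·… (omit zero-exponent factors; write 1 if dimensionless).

kg·m⁴·s⁻³·A⁻¹·cd⁻²

lx = lm/m² (illuminance = luminous flux per area),
    = m⁻²·cd.
So lx⁻¹ = m²·cd⁻¹.
lm = cd·sr = cd (luminous flux; sr is dimensionless).
So lm⁻¹ = cd⁻¹.
V = W/A (potential = power per current),
    = kg·m²·s⁻³·A⁻¹.
Combining: lx⁻¹·lm⁻¹·V = (m²·cd⁻¹) · cd⁻¹ · (kg·m²·s⁻³·A⁻¹) = kg·m⁴·s⁻³·A⁻¹·cd⁻².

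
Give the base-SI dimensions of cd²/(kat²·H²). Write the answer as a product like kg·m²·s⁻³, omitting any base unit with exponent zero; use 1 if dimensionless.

kat = s⁻¹·mol.
So kat⁻² = s²·mol⁻².
H = kg·m²·s⁻²·A⁻².
So H⁻² = kg⁻²·m⁻⁴·s⁴·A⁴.
Combining: kat⁻²·cd²·H⁻² = (s²·mol⁻²) · cd² · (kg⁻²·m⁻⁴·s⁴·A⁴) = kg⁻²·m⁻⁴·s⁶·A⁴·mol⁻²·cd².

kg⁻²·m⁻⁴·s⁶·A⁴·mol⁻²·cd²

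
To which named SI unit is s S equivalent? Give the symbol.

F

S = 1/Ω (conductance is reciprocal resistance),
    = kg⁻¹·m⁻²·s³·A².
Combining: s·S = s · (kg⁻¹·m⁻²·s³·A²) = kg⁻¹·m⁻²·s⁴·A².
kg⁻¹·m⁻²·s⁴·A² is the base-SI form of the farad.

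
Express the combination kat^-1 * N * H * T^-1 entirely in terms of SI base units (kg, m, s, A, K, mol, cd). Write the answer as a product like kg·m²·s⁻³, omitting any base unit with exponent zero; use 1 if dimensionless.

kat = mol/s = s⁻¹·mol (catalytic activity).
So kat⁻¹ = s·mol⁻¹.
N = kg·m/s² = kg·m·s⁻² (force = mass × acceleration).
H = Wb/A (inductance = flux per current),
    = kg·m²·s⁻²·A⁻².
T = Wb/m² (flux density = flux per area),
    = kg·s⁻²·A⁻¹.
So T⁻¹ = kg⁻¹·s²·A.
Combining: kat⁻¹·N·H·T⁻¹ = (s·mol⁻¹) · (kg·m·s⁻²) · (kg·m²·s⁻²·A⁻²) · (kg⁻¹·s²·A) = kg·m³·s⁻¹·A⁻¹·mol⁻¹.

kg·m³·s⁻¹·A⁻¹·mol⁻¹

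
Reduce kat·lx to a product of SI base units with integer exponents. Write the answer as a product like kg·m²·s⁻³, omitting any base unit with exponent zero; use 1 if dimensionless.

kat = mol/s = s⁻¹·mol (catalytic activity).
lx = lm/m² (illuminance = luminous flux per area),
    = m⁻²·cd.
Combining: kat·lx = (s⁻¹·mol) · (m⁻²·cd) = m⁻²·s⁻¹·mol·cd.

m⁻²·s⁻¹·mol·cd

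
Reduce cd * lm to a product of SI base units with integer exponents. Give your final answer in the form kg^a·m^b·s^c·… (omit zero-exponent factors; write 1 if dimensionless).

lm = cd.
Combining: cd·lm = cd · cd = cd².

cd²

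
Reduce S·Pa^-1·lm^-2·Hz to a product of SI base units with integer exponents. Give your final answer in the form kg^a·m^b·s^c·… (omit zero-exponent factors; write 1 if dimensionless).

kg⁻²·m⁻¹·s⁴·A²·cd⁻²

S = 1/Ω (conductance is reciprocal resistance),
    = kg⁻¹·m⁻²·s³·A².
Pa = N/m² (pressure = force per area),
    = kg·m⁻¹·s⁻².
So Pa⁻¹ = kg⁻¹·m·s².
lm = cd·sr = cd (luminous flux; sr is dimensionless).
So lm⁻² = cd⁻².
Hz = 1/s = s⁻¹ (frequency is cycles per second).
Combining: S·Pa⁻¹·lm⁻²·Hz = (kg⁻¹·m⁻²·s³·A²) · (kg⁻¹·m·s²) · cd⁻² · s⁻¹ = kg⁻²·m⁻¹·s⁴·A²·cd⁻².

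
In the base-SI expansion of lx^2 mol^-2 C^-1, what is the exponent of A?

lx = m⁻²·cd.
So lx² = m⁻⁴·cd².
C = s·A.
So C⁻¹ = s⁻¹·A⁻¹.
Combining: lx²·mol⁻²·C⁻¹ = (m⁻⁴·cd²) · mol⁻² · (s⁻¹·A⁻¹) = m⁻⁴·s⁻¹·A⁻¹·mol⁻²·cd².
The exponent of A is -1.

-1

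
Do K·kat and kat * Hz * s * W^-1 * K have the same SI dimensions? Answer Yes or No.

No

Left side:
  kat = mol/s = s⁻¹·mol (catalytic activity).
  Combining: K·kat = K · (s⁻¹·mol) = s⁻¹·K·mol.
Right side:
  kat = s⁻¹·mol.
  Hz = s⁻¹.
  W = kg·m²·s⁻³.
  So W⁻¹ = kg⁻¹·m⁻²·s³.
  Combining: kat·Hz·s·W⁻¹·K = (s⁻¹·mol) · s⁻¹ · s · (kg⁻¹·m⁻²·s³) · K = kg⁻¹·m⁻²·s²·K·mol.
Left is s⁻¹·K·mol; right is kg⁻¹·m⁻²·s²·K·mol — different.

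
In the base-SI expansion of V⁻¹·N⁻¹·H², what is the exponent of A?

-3

V = kg·m²·s⁻³·A⁻¹.
So V⁻¹ = kg⁻¹·m⁻²·s³·A.
N = kg·m·s⁻².
So N⁻¹ = kg⁻¹·m⁻¹·s².
H = kg·m²·s⁻²·A⁻².
So H² = kg²·m⁴·s⁻⁴·A⁻⁴.
Combining: V⁻¹·N⁻¹·H² = (kg⁻¹·m⁻²·s³·A) · (kg⁻¹·m⁻¹·s²) · (kg²·m⁴·s⁻⁴·A⁻⁴) = m·s·A⁻³.
The exponent of A is -3.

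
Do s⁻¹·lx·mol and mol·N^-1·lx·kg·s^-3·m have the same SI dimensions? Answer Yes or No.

Yes

Left side:
  lx = lm/m² (illuminance = luminous flux per area),
      = m⁻²·cd.
  Combining: s⁻¹·lx·mol = s⁻¹ · (m⁻²·cd) · mol = m⁻²·s⁻¹·mol·cd.
Right side:
  N = kg·m/s² = kg·m·s⁻² (force = mass × acceleration).
  So N⁻¹ = kg⁻¹·m⁻¹·s².
  lx = lm/m² (illuminance = luminous flux per area),
      = m⁻²·cd.
  Combining: mol·N⁻¹·lx·kg·s⁻³·m = mol · (kg⁻¹·m⁻¹·s²) · (m⁻²·cd) · kg · s⁻³ · m = m⁻²·s⁻¹·mol·cd.
Both reduce to m⁻²·s⁻¹·mol·cd.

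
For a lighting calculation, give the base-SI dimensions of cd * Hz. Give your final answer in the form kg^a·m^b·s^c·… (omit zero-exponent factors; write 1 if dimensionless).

Hz = 1/s = s⁻¹ (frequency is cycles per second).
Combining: cd·Hz = cd · s⁻¹ = s⁻¹·cd.

s⁻¹·cd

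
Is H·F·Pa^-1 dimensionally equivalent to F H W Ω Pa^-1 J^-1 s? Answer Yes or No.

Left side:
  H = kg·m²·s⁻²·A⁻².
  F = kg⁻¹·m⁻²·s⁴·A².
  Pa = kg·m⁻¹·s⁻².
  So Pa⁻¹ = kg⁻¹·m·s².
  Combining: H·F·Pa⁻¹ = (kg·m²·s⁻²·A⁻²) · (kg⁻¹·m⁻²·s⁴·A²) · (kg⁻¹·m·s²) = kg⁻¹·m·s⁴.
Right side:
  F = C/V (capacitance = charge per voltage),
      = A·s/(kg·m²·s⁻³·A⁻¹) (substituting C and V),
      = kg⁻¹·m⁻²·s⁴·A².
  H = Wb/A (inductance = flux per current),
      = kg·m²·s⁻²·A⁻².
  W = J/s (power = energy per time),
      = kg·m²·s⁻³.
  Ω = V/A (resistance = voltage per current),
      = kg·m²·s⁻³·A⁻².
  Pa = N/m² (pressure = force per area),
      = kg·m⁻¹·s⁻².
  So Pa⁻¹ = kg⁻¹·m·s².
  J = N·m (work = force × distance),
      = kg·m²·s⁻².
  So J⁻¹ = kg⁻¹·m⁻²·s².
  Combining: F·H·W·Ω·Pa⁻¹·J⁻¹·s = (kg⁻¹·m⁻²·s⁴·A²) · (kg·m²·s⁻²·A⁻²) · (kg·m²·s⁻³) · (kg·m²·s⁻³·A⁻²) · (kg⁻¹·m·s²) · (kg⁻¹·m⁻²·s²) · s = m³·s·A⁻².
Left is kg⁻¹·m·s⁴; right is m³·s·A⁻² — different.

No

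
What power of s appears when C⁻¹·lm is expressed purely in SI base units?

C = s·A.
So C⁻¹ = s⁻¹·A⁻¹.
lm = cd.
Combining: C⁻¹·lm = (s⁻¹·A⁻¹) · cd = s⁻¹·A⁻¹·cd.
The exponent of s is -1.

-1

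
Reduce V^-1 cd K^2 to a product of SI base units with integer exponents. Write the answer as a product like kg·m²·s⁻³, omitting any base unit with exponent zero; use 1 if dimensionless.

kg⁻¹·m⁻²·s³·A·K²·cd

V = W/A (potential = power per current),
    = kg·m²·s⁻³·A⁻¹.
So V⁻¹ = kg⁻¹·m⁻²·s³·A.
Combining: V⁻¹·cd·K² = (kg⁻¹·m⁻²·s³·A) · cd · K² = kg⁻¹·m⁻²·s³·A·K²·cd.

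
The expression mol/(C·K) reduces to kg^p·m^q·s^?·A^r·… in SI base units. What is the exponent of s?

-1

C = s·A.
So C⁻¹ = s⁻¹·A⁻¹.
Combining: mol·C⁻¹·K⁻¹ = mol · (s⁻¹·A⁻¹) · K⁻¹ = s⁻¹·A⁻¹·K⁻¹·mol.
The exponent of s is -1.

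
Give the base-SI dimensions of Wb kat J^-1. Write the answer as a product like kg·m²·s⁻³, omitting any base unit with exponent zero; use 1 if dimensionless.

Wb = V·s (flux: a volt is a weber per second),
    = kg·m²·s⁻²·A⁻¹.
kat = mol/s = s⁻¹·mol (catalytic activity).
J = N·m (work = force × distance),
    = kg·m²·s⁻².
So J⁻¹ = kg⁻¹·m⁻²·s².
Combining: Wb·kat·J⁻¹ = (kg·m²·s⁻²·A⁻¹) · (s⁻¹·mol) · (kg⁻¹·m⁻²·s²) = s⁻¹·A⁻¹·mol.

s⁻¹·A⁻¹·mol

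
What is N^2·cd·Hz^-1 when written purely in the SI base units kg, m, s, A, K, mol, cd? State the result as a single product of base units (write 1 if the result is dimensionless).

N = kg·m/s² = kg·m·s⁻² (force = mass × acceleration).
So N² = kg²·m²·s⁻⁴.
Hz = 1/s = s⁻¹ (frequency is cycles per second).
So Hz⁻¹ = s.
Combining: N²·cd·Hz⁻¹ = (kg²·m²·s⁻⁴) · cd · s = kg²·m²·s⁻³·cd.

kg²·m²·s⁻³·cd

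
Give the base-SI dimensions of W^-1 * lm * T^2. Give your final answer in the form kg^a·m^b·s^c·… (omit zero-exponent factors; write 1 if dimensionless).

W = kg·m²·s⁻³.
So W⁻¹ = kg⁻¹·m⁻²·s³.
lm = cd.
T = kg·s⁻²·A⁻¹.
So T² = kg²·s⁻⁴·A⁻².
Combining: W⁻¹·lm·T² = (kg⁻¹·m⁻²·s³) · cd · (kg²·s⁻⁴·A⁻²) = kg·m⁻²·s⁻¹·A⁻²·cd.

kg·m⁻²·s⁻¹·A⁻²·cd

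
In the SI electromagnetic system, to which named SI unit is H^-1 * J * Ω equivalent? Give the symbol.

H = Wb/A (inductance = flux per current),
    = kg·m²·s⁻²·A⁻².
So H⁻¹ = kg⁻¹·m⁻²·s²·A².
J = N·m (work = force × distance),
    = kg·m²·s⁻².
Ω = V/A (resistance = voltage per current),
    = kg·m²·s⁻³·A⁻².
Combining: H⁻¹·J·Ω = (kg⁻¹·m⁻²·s²·A²) · (kg·m²·s⁻²) · (kg·m²·s⁻³·A⁻²) = kg·m²·s⁻³.
kg·m²·s⁻³ is the base-SI form of the watt.

W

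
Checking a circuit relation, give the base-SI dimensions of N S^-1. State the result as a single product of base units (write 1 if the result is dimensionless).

kg²·m³·s⁻⁵·A⁻²

N = kg·m·s⁻².
S = kg⁻¹·m⁻²·s³·A².
So S⁻¹ = kg·m²·s⁻³·A⁻².
Combining: N·S⁻¹ = (kg·m·s⁻²) · (kg·m²·s⁻³·A⁻²) = kg²·m³·s⁻⁵·A⁻².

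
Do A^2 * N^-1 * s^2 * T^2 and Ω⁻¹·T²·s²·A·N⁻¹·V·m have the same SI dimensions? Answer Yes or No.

No

Left side:
  N = kg·m/s² = kg·m·s⁻² (force = mass × acceleration).
  So N⁻¹ = kg⁻¹·m⁻¹·s².
  T = Wb/m² (flux density = flux per area),
      = kg·s⁻²·A⁻¹.
  So T² = kg²·s⁻⁴·A⁻².
  Combining: A²·N⁻¹·s²·T² = A² · (kg⁻¹·m⁻¹·s²) · s² · (kg²·s⁻⁴·A⁻²) = kg·m⁻¹.
Right side:
  Ω = kg·m²·s⁻³·A⁻².
  So Ω⁻¹ = kg⁻¹·m⁻²·s³·A².
  T = kg·s⁻²·A⁻¹.
  So T² = kg²·s⁻⁴·A⁻².
  N = kg·m·s⁻².
  So N⁻¹ = kg⁻¹·m⁻¹·s².
  V = kg·m²·s⁻³·A⁻¹.
  Combining: Ω⁻¹·T²·s²·A·N⁻¹·V·m = (kg⁻¹·m⁻²·s³·A²) · (kg²·s⁻⁴·A⁻²) · s² · A · (kg⁻¹·m⁻¹·s²) · (kg·m²·s⁻³·A⁻¹) · m = kg.
Left is kg·m⁻¹; right is kg — different.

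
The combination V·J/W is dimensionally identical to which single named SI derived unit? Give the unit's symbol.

Wb

W = J/s (power = energy per time),
    = kg·m²·s⁻³.
So W⁻¹ = kg⁻¹·m⁻²·s³.
V = W/A (potential = power per current),
    = kg·m²·s⁻³·A⁻¹.
J = N·m (work = force × distance),
    = kg·m²·s⁻².
Combining: W⁻¹·V·J = (kg⁻¹·m⁻²·s³) · (kg·m²·s⁻³·A⁻¹) · (kg·m²·s⁻²) = kg·m²·s⁻²·A⁻¹.
kg·m²·s⁻²·A⁻¹ is the base-SI form of the weber.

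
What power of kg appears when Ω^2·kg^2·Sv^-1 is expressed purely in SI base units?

4

Ω = kg·m²·s⁻³·A⁻².
So Ω² = kg²·m⁴·s⁻⁶·A⁻⁴.
Sv = m²·s⁻².
So Sv⁻¹ = m⁻²·s².
Combining: Ω²·kg²·Sv⁻¹ = (kg²·m⁴·s⁻⁶·A⁻⁴) · kg² · (m⁻²·s²) = kg⁴·m²·s⁻⁴·A⁻⁴.
The exponent of kg is 4.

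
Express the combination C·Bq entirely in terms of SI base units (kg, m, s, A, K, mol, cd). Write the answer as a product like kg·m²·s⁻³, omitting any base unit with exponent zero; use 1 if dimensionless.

C = s·A.
Bq = s⁻¹.
Combining: C·Bq = (s·A) · s⁻¹ = A.

A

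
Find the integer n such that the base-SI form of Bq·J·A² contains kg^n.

1

Bq = 1/s = s⁻¹ (activity is decays per second).
J = N·m (work = force × distance),
    = kg·m²·s⁻².
Combining: Bq·J·A² = s⁻¹ · (kg·m²·s⁻²) · A² = kg·m²·s⁻³·A².
The exponent of kg is 1.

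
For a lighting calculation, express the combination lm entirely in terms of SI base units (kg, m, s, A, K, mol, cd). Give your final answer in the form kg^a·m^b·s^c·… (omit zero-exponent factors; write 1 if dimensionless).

lm = cd.

cd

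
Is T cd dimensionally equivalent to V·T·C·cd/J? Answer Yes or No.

Yes

Left side:
  T = Wb/m² (flux density = flux per area),
      = kg·s⁻²·A⁻¹.
  Combining: T·cd = (kg·s⁻²·A⁻¹) · cd = kg·s⁻²·A⁻¹·cd.
Right side:
  V = kg·m²·s⁻³·A⁻¹.
  T = kg·s⁻²·A⁻¹.
  C = s·A.
  J = kg·m²·s⁻².
  So J⁻¹ = kg⁻¹·m⁻²·s².
  Combining: V·T·C·cd·J⁻¹ = (kg·m²·s⁻³·A⁻¹) · (kg·s⁻²·A⁻¹) · (s·A) · cd · (kg⁻¹·m⁻²·s²) = kg·s⁻²·A⁻¹·cd.
Both reduce to kg·s⁻²·A⁻¹·cd.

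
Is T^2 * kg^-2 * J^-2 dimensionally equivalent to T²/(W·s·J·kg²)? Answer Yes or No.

Left side:
  T = Wb/m² (flux density = flux per area),
      = kg·s⁻²·A⁻¹.
  So T² = kg²·s⁻⁴·A⁻².
  J = N·m (work = force × distance),
      = kg·m²·s⁻².
  So J⁻² = kg⁻²·m⁻⁴·s⁴.
  Combining: T²·kg⁻²·J⁻² = (kg²·s⁻⁴·A⁻²) · kg⁻² · (kg⁻²·m⁻⁴·s⁴) = kg⁻²·m⁻⁴·A⁻².
Right side:
  W = J/s (power = energy per time),
      = kg·m²·s⁻³.
  So W⁻¹ = kg⁻¹·m⁻²·s³.
  T = Wb/m² (flux density = flux per area),
      = kg·s⁻²·A⁻¹.
  So T² = kg²·s⁻⁴·A⁻².
  J = N·m (work = force × distance),
      = kg·m²·s⁻².
  So J⁻¹ = kg⁻¹·m⁻²·s².
  Combining: W⁻¹·T²·s⁻¹·J⁻¹·kg⁻² = (kg⁻¹·m⁻²·s³) · (kg²·s⁻⁴·A⁻²) · s⁻¹ · (kg⁻¹·m⁻²·s²) · kg⁻² = kg⁻²·m⁻⁴·A⁻².
Both reduce to kg⁻²·m⁻⁴·A⁻².

Yes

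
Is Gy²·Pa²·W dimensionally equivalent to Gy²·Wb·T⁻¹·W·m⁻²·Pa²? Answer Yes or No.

Yes

Left side:
  Gy = m²·s⁻².
  So Gy² = m⁴·s⁻⁴.
  Pa = kg·m⁻¹·s⁻².
  So Pa² = kg²·m⁻²·s⁻⁴.
  W = kg·m²·s⁻³.
  Combining: Gy²·Pa²·W = (m⁴·s⁻⁴) · (kg²·m⁻²·s⁻⁴) · (kg·m²·s⁻³) = kg³·m⁴·s⁻¹¹.
Right side:
  Gy = m²·s⁻².
  So Gy² = m⁴·s⁻⁴.
  Wb = kg·m²·s⁻²·A⁻¹.
  T = kg·s⁻²·A⁻¹.
  So T⁻¹ = kg⁻¹·s²·A.
  W = kg·m²·s⁻³.
  Pa = kg·m⁻¹·s⁻².
  So Pa² = kg²·m⁻²·s⁻⁴.
  Combining: Gy²·Wb·T⁻¹·W·m⁻²·Pa² = (m⁴·s⁻⁴) · (kg·m²·s⁻²·A⁻¹) · (kg⁻¹·s²·A) · (kg·m²·s⁻³) · m⁻² · (kg²·m⁻²·s⁻⁴) = kg³·m⁴·s⁻¹¹.
Both reduce to kg³·m⁴·s⁻¹¹.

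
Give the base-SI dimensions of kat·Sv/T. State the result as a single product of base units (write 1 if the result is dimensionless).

kat = mol/s = s⁻¹·mol (catalytic activity).
T = Wb/m² (flux density = flux per area),
    = kg·s⁻²·A⁻¹.
So T⁻¹ = kg⁻¹·s²·A.
Sv = J/kg (equivalent dose = energy per mass),
    = m²·s⁻².
Combining: kat·T⁻¹·Sv = (s⁻¹·mol) · (kg⁻¹·s²·A) · (m²·s⁻²) = kg⁻¹·m²·s⁻¹·A·mol.

kg⁻¹·m²·s⁻¹·A·mol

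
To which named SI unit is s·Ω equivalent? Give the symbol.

H

Ω = V/A (resistance = voltage per current),
    = kg·m²·s⁻³·A⁻².
Combining: s·Ω = s · (kg·m²·s⁻³·A⁻²) = kg·m²·s⁻²·A⁻².
kg·m²·s⁻²·A⁻² is the base-SI form of the henry.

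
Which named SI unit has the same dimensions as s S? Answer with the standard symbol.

S = kg⁻¹·m⁻²·s³·A².
Combining: s·S = s · (kg⁻¹·m⁻²·s³·A²) = kg⁻¹·m⁻²·s⁴·A².
kg⁻¹·m⁻²·s⁴·A² is the base-SI form of the farad.

F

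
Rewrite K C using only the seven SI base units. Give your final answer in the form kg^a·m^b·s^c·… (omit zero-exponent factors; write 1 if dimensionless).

C = s·A.
Combining: K·C = K · (s·A) = s·A·K.

s·A·K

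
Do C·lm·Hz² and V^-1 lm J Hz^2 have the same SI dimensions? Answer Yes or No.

Yes

Left side:
  C = s·A.
  lm = cd.
  Hz = s⁻¹.
  So Hz² = s⁻².
  Combining: C·lm·Hz² = (s·A) · cd · s⁻² = s⁻¹·A·cd.
Right side:
  V = kg·m²·s⁻³·A⁻¹.
  So V⁻¹ = kg⁻¹·m⁻²·s³·A.
  lm = cd.
  J = kg·m²·s⁻².
  Hz = s⁻¹.
  So Hz² = s⁻².
  Combining: V⁻¹·lm·J·Hz² = (kg⁻¹·m⁻²·s³·A) · cd · (kg·m²·s⁻²) · s⁻² = s⁻¹·A·cd.
Both reduce to s⁻¹·A·cd.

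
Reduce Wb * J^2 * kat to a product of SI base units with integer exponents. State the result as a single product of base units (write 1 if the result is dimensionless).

Wb = V·s (flux: a volt is a weber per second),
    = kg·m²·s⁻²·A⁻¹.
J = N·m (work = force × distance),
    = kg·m²·s⁻².
So J² = kg²·m⁴·s⁻⁴.
kat = mol/s = s⁻¹·mol (catalytic activity).
Combining: Wb·J²·kat = (kg·m²·s⁻²·A⁻¹) · (kg²·m⁴·s⁻⁴) · (s⁻¹·mol) = kg³·m⁶·s⁻⁷·A⁻¹·mol.

kg³·m⁶·s⁻⁷·A⁻¹·mol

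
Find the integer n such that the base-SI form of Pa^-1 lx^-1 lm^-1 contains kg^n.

-1

Pa = N/m² (pressure = force per area),
    = kg·m⁻¹·s⁻².
So Pa⁻¹ = kg⁻¹·m·s².
lx = lm/m² (illuminance = luminous flux per area),
    = m⁻²·cd.
So lx⁻¹ = m²·cd⁻¹.
lm = cd·sr = cd (luminous flux; sr is dimensionless).
So lm⁻¹ = cd⁻¹.
Combining: Pa⁻¹·lx⁻¹·lm⁻¹ = (kg⁻¹·m·s²) · (m²·cd⁻¹) · cd⁻¹ = kg⁻¹·m³·s²·cd⁻².
The exponent of kg is -1.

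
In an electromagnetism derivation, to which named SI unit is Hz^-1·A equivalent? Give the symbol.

Hz = s⁻¹.
So Hz⁻¹ = s.
Combining: Hz⁻¹·A = s · A = s·A.
s·A is the base-SI form of the coulomb.

C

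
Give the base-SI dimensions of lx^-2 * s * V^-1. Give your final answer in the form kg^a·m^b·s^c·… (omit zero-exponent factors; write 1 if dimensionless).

kg⁻¹·m²·s⁴·A·cd⁻²

lx = m⁻²·cd.
So lx⁻² = m⁴·cd⁻².
V = kg·m²·s⁻³·A⁻¹.
So V⁻¹ = kg⁻¹·m⁻²·s³·A.
Combining: lx⁻²·s·V⁻¹ = (m⁴·cd⁻²) · s · (kg⁻¹·m⁻²·s³·A) = kg⁻¹·m²·s⁴·A·cd⁻².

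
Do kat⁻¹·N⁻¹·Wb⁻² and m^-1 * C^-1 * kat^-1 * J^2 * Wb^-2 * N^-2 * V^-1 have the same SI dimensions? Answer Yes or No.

Yes

Left side:
  kat = mol/s = s⁻¹·mol (catalytic activity).
  So kat⁻¹ = s·mol⁻¹.
  N = kg·m/s² = kg·m·s⁻² (force = mass × acceleration).
  So N⁻¹ = kg⁻¹·m⁻¹·s².
  Wb = V·s (flux: a volt is a weber per second),
      = kg·m²·s⁻²·A⁻¹.
  So Wb⁻² = kg⁻²·m⁻⁴·s⁴·A².
  Combining: kat⁻¹·N⁻¹·Wb⁻² = (s·mol⁻¹) · (kg⁻¹·m⁻¹·s²) · (kg⁻²·m⁻⁴·s⁴·A²) = kg⁻³·m⁻⁵·s⁷·A²·mol⁻¹.
Right side:
  C = s·A.
  So C⁻¹ = s⁻¹·A⁻¹.
  kat = s⁻¹·mol.
  So kat⁻¹ = s·mol⁻¹.
  J = kg·m²·s⁻².
  So J² = kg²·m⁴·s⁻⁴.
  Wb = kg·m²·s⁻²·A⁻¹.
  So Wb⁻² = kg⁻²·m⁻⁴·s⁴·A².
  N = kg·m·s⁻².
  So N⁻² = kg⁻²·m⁻²·s⁴.
  V = kg·m²·s⁻³·A⁻¹.
  So V⁻¹ = kg⁻¹·m⁻²·s³·A.
  Combining: m⁻¹·C⁻¹·kat⁻¹·J²·Wb⁻²·N⁻²·V⁻¹ = m⁻¹ · (s⁻¹·A⁻¹) · (s·mol⁻¹) · (kg²·m⁴·s⁻⁴) · (kg⁻²·m⁻⁴·s⁴·A²) · (kg⁻²·m⁻²·s⁴) · (kg⁻¹·m⁻²·s³·A) = kg⁻³·m⁻⁵·s⁷·A²·mol⁻¹.
Both reduce to kg⁻³·m⁻⁵·s⁷·A²·mol⁻¹.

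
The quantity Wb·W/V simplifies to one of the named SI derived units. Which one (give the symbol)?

J

Wb = kg·m²·s⁻²·A⁻¹.
W = kg·m²·s⁻³.
V = kg·m²·s⁻³·A⁻¹.
So V⁻¹ = kg⁻¹·m⁻²·s³·A.
Combining: Wb·W·V⁻¹ = (kg·m²·s⁻²·A⁻¹) · (kg·m²·s⁻³) · (kg⁻¹·m⁻²·s³·A) = kg·m²·s⁻².
kg·m²·s⁻² is the base-SI form of the joule.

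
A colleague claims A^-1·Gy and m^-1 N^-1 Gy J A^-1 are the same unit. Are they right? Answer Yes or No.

Yes

Left side:
  Gy = m²·s⁻².
  Combining: A⁻¹·Gy = A⁻¹ · (m²·s⁻²) = m²·s⁻²·A⁻¹.
Right side:
  N = kg·m·s⁻².
  So N⁻¹ = kg⁻¹·m⁻¹·s².
  Gy = m²·s⁻².
  J = kg·m²·s⁻².
  Combining: m⁻¹·N⁻¹·Gy·J·A⁻¹ = m⁻¹ · (kg⁻¹·m⁻¹·s²) · (m²·s⁻²) · (kg·m²·s⁻²) · A⁻¹ = m²·s⁻²·A⁻¹.
Both reduce to m²·s⁻²·A⁻¹.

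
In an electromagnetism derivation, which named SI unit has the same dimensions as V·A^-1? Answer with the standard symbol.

Ω

V = kg·m²·s⁻³·A⁻¹.
Combining: V·A⁻¹ = (kg·m²·s⁻³·A⁻¹) · A⁻¹ = kg·m²·s⁻³·A⁻².
kg·m²·s⁻³·A⁻² is the base-SI form of the ohm.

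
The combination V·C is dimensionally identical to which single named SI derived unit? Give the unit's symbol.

V = kg·m²·s⁻³·A⁻¹.
C = s·A.
Combining: V·C = (kg·m²·s⁻³·A⁻¹) · (s·A) = kg·m²·s⁻².
kg·m²·s⁻² is the base-SI form of the joule.

J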